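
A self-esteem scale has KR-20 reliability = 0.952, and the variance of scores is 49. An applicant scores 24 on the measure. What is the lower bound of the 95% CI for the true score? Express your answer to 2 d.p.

20.99

SD = √49 = 7.0000
SEM = 7.0000 × √(1 − 0.9520) = 7.0000 × √0.0480 ≈ 7.0000 × 0.2191 ≈ 1.5336
Half-width = 1.96×1.5336 ≈ 3.0059
Lower bound: 24 − 3.0059 = 20.9941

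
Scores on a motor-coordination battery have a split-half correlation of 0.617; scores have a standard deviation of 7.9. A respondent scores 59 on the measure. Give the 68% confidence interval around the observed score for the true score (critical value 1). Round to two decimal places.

[55.16, 62.84]

Full-length reliability (Spearman-Brown) = 2(0.617)/(1+0.617) ≈ 0.76314
The standard error of measurement is 7.90000·√(1 − 0.76314) ≈ 7.90000·0.48668 ≈ 3.84478.
1 · SEM ≈ 3.84478
CI = 59 ± 3.84478 → [55.15522, 62.84478]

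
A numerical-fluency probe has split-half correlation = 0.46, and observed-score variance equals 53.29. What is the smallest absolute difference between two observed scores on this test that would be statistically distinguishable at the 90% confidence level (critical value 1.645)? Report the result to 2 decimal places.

10.33

SD = √53.29 ≈ 7.300
r_full = 2·0.46 / (1 + 0.46) ≈ 0.630
The standard error of measurement is 7.300·√(1 − 0.630) ≈ 7.300·0.608 ≈ 4.440.
Standard error of the difference = 4.440·√2 ≈ 6.279
Minimum reliable difference = 1.645 · SE_diff ≈ 1.645 · 6.279 ≈ 10.328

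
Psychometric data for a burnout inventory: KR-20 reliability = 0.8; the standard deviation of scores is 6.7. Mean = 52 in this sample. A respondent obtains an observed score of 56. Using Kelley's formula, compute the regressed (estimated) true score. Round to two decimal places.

T̂ = r·X + (1 − r)·M = 0.80000×56 + 0.20000×52 = 44.80000 + 10.40000 ≈ 55.20000

55.20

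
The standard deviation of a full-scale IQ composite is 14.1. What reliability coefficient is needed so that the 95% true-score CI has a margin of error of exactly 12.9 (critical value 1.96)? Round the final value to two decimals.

Required SEM = 12.9 / 1.96 ≈ 6.5816
r = 1 − (6.5816/14.1)² ≈ 1 − 0.2179 ≈ 0.7821

0.78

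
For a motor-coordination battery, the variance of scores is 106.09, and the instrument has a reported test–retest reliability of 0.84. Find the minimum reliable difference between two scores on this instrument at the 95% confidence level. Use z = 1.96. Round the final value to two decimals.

σ = 106.09^(1/2) = 10.300
The standard error of measurement is 10.300·√(1 − 0.840) ≈ 10.300·0.400 ≈ 4.120.
Standard error of the difference = 4.120·√2 ≈ 5.827
Minimum reliable difference = 1.96 · SE_diff ≈ 1.96 · 5.827 ≈ 11.420

11.42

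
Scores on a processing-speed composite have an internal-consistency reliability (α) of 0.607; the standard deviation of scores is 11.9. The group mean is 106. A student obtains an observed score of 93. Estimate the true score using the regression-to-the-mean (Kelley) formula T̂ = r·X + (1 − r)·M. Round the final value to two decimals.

98.11

T̂ = r·X + (1 − r)·M = 0.607·93 + 0.393·106 = 56.451 + 41.658 ≈ 98.109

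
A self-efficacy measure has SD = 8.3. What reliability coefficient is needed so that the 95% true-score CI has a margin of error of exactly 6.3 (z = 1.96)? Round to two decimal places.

0.85

SEM needed = half-width / z = 6.3/1.96 ≈ 3.21429
Required reliability = 1 − (SEM/SD)² = 1 − 0.14997 ≈ 0.85003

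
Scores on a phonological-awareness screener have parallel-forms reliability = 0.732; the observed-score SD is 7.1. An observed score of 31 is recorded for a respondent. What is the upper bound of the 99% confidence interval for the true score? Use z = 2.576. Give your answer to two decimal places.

SEM = 7.10000*√(1 − 0.73200) ≈ 3.67558
Half-width = 2.576*3.67558 ≈ 9.46829
Upper limit = 31 + 9.46829 ≈ 40.46829

40.47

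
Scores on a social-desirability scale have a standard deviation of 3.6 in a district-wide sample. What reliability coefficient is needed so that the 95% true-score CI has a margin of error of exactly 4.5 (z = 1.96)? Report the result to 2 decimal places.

0.59

Required SEM = 4.5 / 1.96 ≈ 2.29592
Required reliability = 1 − (SEM/SD)² = 1 − 0.40673 ≈ 0.59327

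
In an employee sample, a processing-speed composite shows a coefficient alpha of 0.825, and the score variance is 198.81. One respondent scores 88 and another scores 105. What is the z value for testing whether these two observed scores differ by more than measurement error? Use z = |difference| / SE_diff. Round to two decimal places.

2.04

SD = √198.81 ≈ 14.100
SEM = 14.100 * √(1 − 0.825) = 14.100 * √0.175 ≈ 14.100 * 0.418 ≈ 5.898
SE_diff = √2 * SEM ≈ 8.342
z = 17 / 8.342 ≈ 2.038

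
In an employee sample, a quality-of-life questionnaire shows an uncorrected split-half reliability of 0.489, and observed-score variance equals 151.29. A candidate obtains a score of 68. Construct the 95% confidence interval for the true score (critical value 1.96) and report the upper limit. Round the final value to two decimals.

82.12

SD = √151.29 ≈ 12.3000
r_full = 2·0.489 / (1 + 0.489) ≈ 0.6568
The standard error of measurement is 12.3000·√(1 − 0.6568) ≈ 12.3000·0.5858 ≈ 7.2056.
Half-width = 1.96·7.2056 ≈ 14.1229
Upper limit = 68 + 14.1229 ≈ 82.1229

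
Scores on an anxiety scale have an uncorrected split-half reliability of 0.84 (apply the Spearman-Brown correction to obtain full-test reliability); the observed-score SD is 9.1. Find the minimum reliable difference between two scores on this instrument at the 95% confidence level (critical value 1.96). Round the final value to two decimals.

7.44

Spearman-Brown: r = 2(0.84) / (1 + 0.84) = 1.6800 / 1.8400 ≈ 0.9130
SEM = 9.1000 · √(1 − 0.9130) = 9.1000 · √0.0870 ≈ 9.1000 · 0.2949 ≈ 2.6834
Standard error of the difference = 2.6834·√2 ≈ 3.7950
Smallest detectable difference = 1.96·3.7950 ≈ 7.4381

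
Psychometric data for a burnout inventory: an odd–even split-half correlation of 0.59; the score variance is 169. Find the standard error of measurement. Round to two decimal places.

6.60

SD = √169 ≈ 13.000
Full-length reliability (Spearman-Brown) = 2(0.59)/(1+0.59) ≈ 0.742
SEM = 13.000 · √(1 − 0.742) = 13.000 · √0.258 ≈ 13.000 · 0.508 ≈ 6.601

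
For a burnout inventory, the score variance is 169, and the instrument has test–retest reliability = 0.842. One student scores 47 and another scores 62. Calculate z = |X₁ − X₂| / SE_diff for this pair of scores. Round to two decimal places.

SD = √169 ≈ 13.000
SEM = 13.000 * √(1 − 0.842) = 13.000 * √0.158 ≈ 13.000 * 0.397 ≈ 5.167
SE_diff = √2 * SEM ≈ 7.308
z = 15 / 7.308 ≈ 2.053

2.05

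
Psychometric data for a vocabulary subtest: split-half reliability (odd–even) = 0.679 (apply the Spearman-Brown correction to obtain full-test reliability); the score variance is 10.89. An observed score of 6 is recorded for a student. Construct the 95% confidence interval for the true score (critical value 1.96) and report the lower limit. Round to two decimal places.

SD = √10.89 = 3.3000
r_full = 2·0.679 / (1 + 0.679) ≈ 0.8088
SEM = 3.3000 × √(1 − 0.8088) = 3.3000 × √0.1912 ≈ 3.3000 × 0.4372 ≈ 1.4429
Margin = 1.96 × 1.4429 ≈ 2.8281
Lower bound: 6 − 2.8281 = 3.1719

3.17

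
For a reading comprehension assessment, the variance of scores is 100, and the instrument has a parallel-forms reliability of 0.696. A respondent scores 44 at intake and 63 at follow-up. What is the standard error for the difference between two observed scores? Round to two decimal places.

SD = √100 = 10.00000
SEM = 10.00000 × √(1 − 0.69600) = 10.00000 × √0.30400 ≃ 10.00000 × 0.55136 ≃ 5.51362
SE_diff = √2 × SEM ≃ 7.79744

7.80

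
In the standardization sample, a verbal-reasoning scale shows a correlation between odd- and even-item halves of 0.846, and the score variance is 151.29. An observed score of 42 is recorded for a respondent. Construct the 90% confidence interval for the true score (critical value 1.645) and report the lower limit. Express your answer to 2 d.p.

σ = 151.29^(1/2) = 12.30000
Spearman-Brown: r = 2(0.846) / (1 + 0.846) = 1.69200 / 1.84600 ≃ 0.91658
SEM = 12.30000 * √(1 − 0.91658) = 12.30000 * √0.08342 ≃ 12.30000 * 0.28883 ≃ 3.55263
Margin = 1.645 * 3.55263 ≃ 5.84407
Lower bound: 42 − 5.84407 = 36.15593

36.16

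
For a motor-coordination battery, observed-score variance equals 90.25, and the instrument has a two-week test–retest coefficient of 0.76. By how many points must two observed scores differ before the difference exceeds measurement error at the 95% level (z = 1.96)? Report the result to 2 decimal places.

12.90

SD = √90.25 ≈ 9.500
SEM = 9.500 · √(1 − 0.760) = 9.500 · √0.240 ≈ 9.500 · 0.490 ≈ 4.654
SE_diff = √2 · SEM ≈ 6.582
Minimum reliable difference = 1.96 · SE_diff ≈ 1.96 · 6.582 ≈ 12.900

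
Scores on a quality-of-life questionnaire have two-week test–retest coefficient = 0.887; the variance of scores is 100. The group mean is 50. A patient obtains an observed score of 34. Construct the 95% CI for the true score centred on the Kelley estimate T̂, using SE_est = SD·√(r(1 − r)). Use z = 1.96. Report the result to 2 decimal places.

SD = √100 = 10.00000
T̂ = 0.88700(34) + 0.11300(50) ≈ 35.80800
SE_est = 10.00000×√(0.88700×0.11300) ≈ 3.16593
95% CI: 35.80800 ± 6.20522 ≈ (29.60278, 42.01322)

[29.60, 42.01]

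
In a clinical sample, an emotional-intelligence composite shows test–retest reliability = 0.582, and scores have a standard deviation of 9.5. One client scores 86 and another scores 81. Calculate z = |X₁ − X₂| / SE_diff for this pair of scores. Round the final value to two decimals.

SEM = 9.500×√(1 − 0.582) ≈ 6.142
SE_diff = √2 × SEM ≈ 8.686
z = 5 / 8.686 ≈ 0.576

0.58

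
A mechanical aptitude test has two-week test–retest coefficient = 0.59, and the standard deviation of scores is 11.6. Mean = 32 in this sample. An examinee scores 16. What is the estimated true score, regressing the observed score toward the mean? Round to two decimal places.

22.56

Estimated true score = 0.59000×16 + (1 − 0.59000)×32 ≃ 22.56000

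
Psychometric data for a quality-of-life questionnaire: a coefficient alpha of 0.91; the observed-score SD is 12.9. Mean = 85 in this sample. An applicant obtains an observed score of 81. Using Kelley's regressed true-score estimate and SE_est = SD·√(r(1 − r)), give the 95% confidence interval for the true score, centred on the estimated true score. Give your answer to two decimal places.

T̂ = 0.9100(81) + 0.0900(85) ≃ 81.3600
SE_est = SD · √(r(1 − r)) = 12.9000 · √0.0819 ≃ 12.9000 · 0.2862 ≃ 3.6917
CI = 81.3600 ± 1.96 · 3.6917 → [74.1242, 88.5958]

[74.12, 88.60]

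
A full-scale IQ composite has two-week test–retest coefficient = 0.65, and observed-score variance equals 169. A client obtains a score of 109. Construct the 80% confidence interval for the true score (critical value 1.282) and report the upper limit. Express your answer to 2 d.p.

σ = 169^(1/2) = 13.000
SEM = 13.000 × √(1 − 0.650) = 13.000 × √0.350 ≈ 13.000 × 0.592 ≈ 7.691
Half-width = 1.282×7.691 ≈ 9.860
Upper limit = 109 + 9.860 ≈ 118.860

118.86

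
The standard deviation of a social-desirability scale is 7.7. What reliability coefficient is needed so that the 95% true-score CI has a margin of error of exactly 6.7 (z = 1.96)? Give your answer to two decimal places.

0.80

SEM needed = half-width / z = 6.7/1.96 ≈ 3.41837
r = 1 − (3.41837/7.7)² ≈ 1 − 0.19709 ≈ 0.80291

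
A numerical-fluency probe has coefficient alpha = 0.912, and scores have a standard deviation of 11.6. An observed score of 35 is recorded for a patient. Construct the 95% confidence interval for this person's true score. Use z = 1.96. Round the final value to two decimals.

[28.26, 41.74]

The standard error of measurement is 11.6000·√(1 − 0.9120) ≈ 11.6000·0.2966 ≈ 3.4411.
Margin = 1.96 · 3.4411 ≈ 6.7446
Interval: (28.2554, 41.7446)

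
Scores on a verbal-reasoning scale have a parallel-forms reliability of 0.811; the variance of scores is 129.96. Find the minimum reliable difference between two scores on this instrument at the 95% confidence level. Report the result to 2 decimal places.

13.74

SD = √129.96 = 11.400
The standard error of measurement is 11.400·√(1 − 0.811) ≈ 11.400·0.435 ≈ 4.956.
SE_diff = SEM · √2 ≈ 4.956 · 1.414 ≈ 7.009
Smallest detectable difference = 1.96·7.009 ≈ 13.737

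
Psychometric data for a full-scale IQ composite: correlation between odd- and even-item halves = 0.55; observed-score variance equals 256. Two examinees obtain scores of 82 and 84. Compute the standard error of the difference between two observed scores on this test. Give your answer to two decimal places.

12.19

σ = 256^(1/2) = 16.0000
Spearman-Brown: r = 2(0.55) / (1 + 0.55) = 1.1000 / 1.5500 ≈ 0.7097
The standard error of measurement is 16.0000×√(1 − 0.7097) ≈ 16.0000×0.5388 ≈ 8.6211.
Standard error of the difference = 8.6211·√2 ≈ 12.1920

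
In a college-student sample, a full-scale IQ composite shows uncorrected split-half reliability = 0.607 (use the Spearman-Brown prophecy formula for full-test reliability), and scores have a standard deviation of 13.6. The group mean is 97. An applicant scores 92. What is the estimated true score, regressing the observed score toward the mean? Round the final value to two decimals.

93.22

r_full = 2·0.607 / (1 + 0.607) ≈ 0.7554
T̂ = 0.7554(92) + 0.2446(97) ≈ 93.2228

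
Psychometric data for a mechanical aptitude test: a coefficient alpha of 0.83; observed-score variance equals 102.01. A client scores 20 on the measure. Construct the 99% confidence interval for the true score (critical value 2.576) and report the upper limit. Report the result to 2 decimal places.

30.73

σ = 102.01^(1/2) = 10.100
SEM = 10.100 × √(1 − 0.830) = 10.100 × √0.170 ≈ 10.100 × 0.412 ≈ 4.164
Margin = 2.576 × 4.164 ≈ 10.727
Upper limit = 20 + 10.727 ≈ 30.727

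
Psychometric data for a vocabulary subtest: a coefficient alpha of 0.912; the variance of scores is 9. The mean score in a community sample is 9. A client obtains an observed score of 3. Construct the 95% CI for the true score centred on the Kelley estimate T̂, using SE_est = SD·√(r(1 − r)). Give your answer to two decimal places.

[1.86, 5.19]

σ = 9^(1/2) = 3.00000
T̂ = 0.91200(3) + 0.08800(9) ≈ 3.52800
SE_est = 3.00000·√[r(1 − r)] ≈ 0.84988
CI = 3.52800 ± 1.96 · 0.84988 → [1.86223, 5.19377]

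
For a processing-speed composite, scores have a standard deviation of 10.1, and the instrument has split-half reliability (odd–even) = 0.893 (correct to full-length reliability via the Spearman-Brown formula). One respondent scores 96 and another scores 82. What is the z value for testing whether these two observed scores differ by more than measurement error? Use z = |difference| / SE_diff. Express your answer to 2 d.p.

4.12

Spearman-Brown: r = 2(0.893) / (1 + 0.893) = 1.7860 / 1.8930 ≈ 0.9435
SEM = 10.1000 × √(1 − 0.9435) = 10.1000 × √0.0565 ≈ 10.1000 × 0.2377 ≈ 2.4013
Standard error of the difference = 2.4013·√2 ≈ 3.3959
z = 14 / 3.3959 ≈ 4.1226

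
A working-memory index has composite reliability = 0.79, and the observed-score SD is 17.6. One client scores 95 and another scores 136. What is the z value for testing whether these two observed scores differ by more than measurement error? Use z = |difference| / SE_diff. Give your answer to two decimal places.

SEM = 17.60000 * √(1 − 0.79000) = 17.60000 * √0.21000 ≃ 17.60000 * 0.45826 ≃ 8.06533
SE_diff = SEM * √2 ≃ 8.06533 * 1.41421 ≃ 11.40610
z = |95 − 136| / 11.40610 = 41 / 11.40610 ≃ 3.59457

3.59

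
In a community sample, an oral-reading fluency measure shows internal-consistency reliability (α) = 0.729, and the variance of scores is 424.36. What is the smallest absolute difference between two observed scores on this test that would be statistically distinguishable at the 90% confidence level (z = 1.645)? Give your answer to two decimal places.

24.95

SD = √424.36 ≈ 20.6000
SEM = 20.6000 · √(1 − 0.7290) = 20.6000 · √0.2710 ≈ 20.6000 · 0.5206 ≈ 10.7239
Standard error of the difference = 10.7239·√2 ≈ 15.1659
Smallest detectable difference = 1.645·15.1659 ≈ 24.9478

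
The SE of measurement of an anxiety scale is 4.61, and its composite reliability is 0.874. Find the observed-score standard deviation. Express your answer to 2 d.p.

SD = 4.61 / √(1 − 0.874) ≃ 12.987

12.99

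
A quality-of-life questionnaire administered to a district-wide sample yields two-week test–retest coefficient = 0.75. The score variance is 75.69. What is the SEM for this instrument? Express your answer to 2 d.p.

SD = √75.69 = 8.7000
The standard error of measurement is 8.7000×√(1 − 0.7500) ≈ 8.7000×0.5000 ≈ 4.3500.

4.35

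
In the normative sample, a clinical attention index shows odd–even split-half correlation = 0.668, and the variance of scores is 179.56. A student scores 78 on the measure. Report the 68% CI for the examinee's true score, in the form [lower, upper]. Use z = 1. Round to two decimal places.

SD = √179.56 ≈ 13.400
r_full = 2·0.668 / (1 + 0.668) ≈ 0.801
SEM = 13.400 * √(1 − 0.801) = 13.400 * √0.199 ≈ 13.400 * 0.446 ≈ 5.978
Half-width = 1*5.978 ≈ 5.978
Interval: (72.022, 83.978)

[72.02, 83.98]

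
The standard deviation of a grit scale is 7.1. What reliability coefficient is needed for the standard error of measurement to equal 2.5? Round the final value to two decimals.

r = 1 − (2.50000/7.1)² ≈ 1 − 0.12398 ≈ 0.87602

0.88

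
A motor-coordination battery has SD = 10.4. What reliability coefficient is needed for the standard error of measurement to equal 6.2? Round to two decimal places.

Required reliability = 1 − (SEM/SD)² = 1 − 0.3554 ≃ 0.6446

0.64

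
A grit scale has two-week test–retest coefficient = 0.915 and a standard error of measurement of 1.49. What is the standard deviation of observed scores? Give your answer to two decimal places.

5.11

σ = SEM·(1 − r)^(−1/2) ≈ 1.49×3.430 ≈ 5.111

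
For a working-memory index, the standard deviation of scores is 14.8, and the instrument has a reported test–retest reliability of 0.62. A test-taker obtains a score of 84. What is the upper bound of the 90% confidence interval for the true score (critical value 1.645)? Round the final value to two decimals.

SEM = 14.800·√(1 − 0.620) ≈ 9.123
Half-width = 1.645·9.123 ≈ 15.008
Upper bound: 84 + 15.008 = 99.008

99.01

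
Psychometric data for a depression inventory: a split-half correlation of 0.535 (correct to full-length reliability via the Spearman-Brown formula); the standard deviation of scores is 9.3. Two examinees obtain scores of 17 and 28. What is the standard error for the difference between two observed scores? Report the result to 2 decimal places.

7.24

Spearman-Brown: r = 2(0.535) / (1 + 0.535) = 1.0700 / 1.5350 ≃ 0.6971
SEM = 9.3000*√(1 − 0.6971) ≃ 5.1186
Standard error of the difference = 5.1186·√2 ≃ 7.2389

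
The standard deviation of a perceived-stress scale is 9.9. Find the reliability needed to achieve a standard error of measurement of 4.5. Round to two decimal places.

0.79

r = 1 − (SEM / SD)² = 1 − (4.5000 / 9.9)² ≈ 1 − 0.2066 ≈ 0.7934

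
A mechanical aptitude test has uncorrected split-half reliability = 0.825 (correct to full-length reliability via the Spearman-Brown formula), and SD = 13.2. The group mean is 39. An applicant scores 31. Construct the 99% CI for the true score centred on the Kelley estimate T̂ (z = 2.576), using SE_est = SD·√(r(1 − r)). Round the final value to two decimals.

r_full = 2·0.825 / (1 + 0.825) ≈ 0.9041
Estimated true score = 0.9041×31 + (1 − 0.9041)×39 ≈ 31.7671
SE_est = 13.2000×√(0.9041×0.0959) ≈ 3.8866
99% CI: 31.7671 ± 10.0119 ≈ (21.7552, 41.7791)

[21.76, 41.78]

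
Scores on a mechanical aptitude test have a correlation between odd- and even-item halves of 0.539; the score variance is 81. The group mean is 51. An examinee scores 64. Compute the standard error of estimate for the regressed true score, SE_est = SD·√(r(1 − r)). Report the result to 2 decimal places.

σ = 81^(1/2) = 9.0000
Full-length reliability (Spearman-Brown) = 2(0.539)/(1+0.539) ≈ 0.7005
SE_est = SD · √(r(1 − r)) = 9.0000 · √0.2098 ≈ 9.0000 · 0.4581 ≈ 4.1225

4.12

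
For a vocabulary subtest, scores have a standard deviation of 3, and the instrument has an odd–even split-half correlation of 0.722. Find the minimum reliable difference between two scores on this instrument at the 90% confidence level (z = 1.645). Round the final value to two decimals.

r_full = 2·0.722 / (1 + 0.722) ≈ 0.83856
SEM = 3.00000 * √(1 − 0.83856) = 3.00000 * √0.16144 ≈ 3.00000 * 0.40180 ≈ 1.20539
SE_diff = SEM * √2 ≈ 1.20539 * 1.41421 ≈ 1.70468
Minimum reliable difference = 1.645 * SE_diff ≈ 1.645 * 1.70468 ≈ 2.80419

2.80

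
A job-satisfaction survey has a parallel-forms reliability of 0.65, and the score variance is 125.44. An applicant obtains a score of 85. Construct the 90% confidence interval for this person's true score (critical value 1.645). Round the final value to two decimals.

σ = 125.44^(1/2) = 11.200
SEM = 11.200·√(1 − 0.650) ≃ 6.626
1.645 · SEM ≃ 10.900
Interval: (74.100, 95.900)

[74.10, 95.90]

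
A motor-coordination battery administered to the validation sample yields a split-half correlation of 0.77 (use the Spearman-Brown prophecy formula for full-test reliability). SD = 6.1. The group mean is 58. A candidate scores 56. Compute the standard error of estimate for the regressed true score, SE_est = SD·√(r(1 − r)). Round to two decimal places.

Spearman-Brown: r = 2(0.77) / (1 + 0.77) = 1.54000 / 1.77000 ≈ 0.87006
SE_est = SD × √(r(1 − r)) = 6.10000 × √0.11306 ≈ 6.10000 × 0.33624 ≈ 2.05107

2.05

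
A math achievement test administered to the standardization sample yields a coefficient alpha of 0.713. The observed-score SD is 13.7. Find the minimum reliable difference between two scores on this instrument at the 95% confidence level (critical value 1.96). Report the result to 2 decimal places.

SEM = 13.700×√(1 − 0.713) ≈ 7.339
Standard error of the difference = 7.339·√2 ≈ 10.380
Minimum reliable difference = 1.96 × SE_diff ≈ 1.96 × 10.380 ≈ 20.344

20.34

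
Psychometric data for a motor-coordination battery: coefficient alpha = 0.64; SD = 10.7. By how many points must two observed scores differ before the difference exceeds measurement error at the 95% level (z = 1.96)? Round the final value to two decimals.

SEM = 10.700 * √(1 − 0.640) = 10.700 * √0.360 ≈ 10.700 * 0.600 ≈ 6.420
SE_diff = SEM * √2 ≈ 6.420 * 1.414 ≈ 9.079
Minimum reliable difference = 1.96 * SE_diff ≈ 1.96 * 9.079 ≈ 17.795

17.80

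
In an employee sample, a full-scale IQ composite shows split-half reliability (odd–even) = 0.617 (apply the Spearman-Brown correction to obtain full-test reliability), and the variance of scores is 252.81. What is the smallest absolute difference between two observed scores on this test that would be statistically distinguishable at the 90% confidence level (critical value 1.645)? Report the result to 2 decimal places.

SD = √252.81 = 15.900
Full-length reliability (Spearman-Brown) = 2(0.617)/(1+0.617) ≈ 0.763
SEM = 15.900 × √(1 − 0.763) = 15.900 × √0.237 ≈ 15.900 × 0.487 ≈ 7.738
SE_diff = √2 × SEM ≈ 10.944
Minimum reliable difference = 1.645 × SE_diff ≈ 1.645 × 10.944 ≈ 18.002

18.00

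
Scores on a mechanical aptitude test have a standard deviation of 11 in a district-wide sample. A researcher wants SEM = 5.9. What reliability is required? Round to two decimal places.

0.71

r = 1 − (5.9000/11)² ≈ 1 − 0.2877 ≈ 0.7123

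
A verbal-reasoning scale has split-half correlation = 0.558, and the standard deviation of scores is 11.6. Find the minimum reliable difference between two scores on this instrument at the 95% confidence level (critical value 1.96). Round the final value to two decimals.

17.13

Spearman-Brown: r = 2(0.558) / (1 + 0.558) = 1.1160 / 1.5580 ≈ 0.7163
SEM = 11.6000·√(1 − 0.7163) ≈ 6.1785
Standard error of the difference = 6.1785·√2 ≈ 8.7378
Minimum reliable difference = 1.96 · SE_diff ≈ 1.96 · 8.7378 ≈ 17.1260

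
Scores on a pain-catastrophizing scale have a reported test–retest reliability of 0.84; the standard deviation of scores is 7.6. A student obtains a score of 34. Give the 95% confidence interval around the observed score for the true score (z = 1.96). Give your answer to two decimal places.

SEM = 7.6000 × √(1 − 0.8400) = 7.6000 × √0.1600 ≈ 7.6000 × 0.4000 ≈ 3.0400
Half-width = 1.96×3.0400 ≈ 5.9584
CI = 34 ± 5.9584 → [28.0416, 39.9584]

[28.04, 39.96]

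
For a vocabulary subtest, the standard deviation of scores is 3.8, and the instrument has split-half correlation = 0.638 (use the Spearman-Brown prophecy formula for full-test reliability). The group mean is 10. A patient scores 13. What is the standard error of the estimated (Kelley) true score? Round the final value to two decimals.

1.58

r_full = 2·0.638 / (1 + 0.638) ≃ 0.7790
SE_est = SD * √(r(1 − r)) = 3.8000 * √0.1722 ≃ 3.8000 * 0.4149 ≃ 1.5767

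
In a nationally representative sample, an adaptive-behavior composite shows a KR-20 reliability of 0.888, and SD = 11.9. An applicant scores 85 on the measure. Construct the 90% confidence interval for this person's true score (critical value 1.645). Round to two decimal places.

SEM = 11.90000·√(1 − 0.88800) ≈ 3.98250
Margin = 1.645 · 3.98250 ≈ 6.55122
CI = 85 ± 6.55122 → [78.44878, 91.55122]

[78.45, 91.55]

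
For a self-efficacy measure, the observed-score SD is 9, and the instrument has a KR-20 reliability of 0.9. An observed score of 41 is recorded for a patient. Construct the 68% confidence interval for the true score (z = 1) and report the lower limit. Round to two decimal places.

38.15

SEM = 9.0000 * √(1 − 0.9000) = 9.0000 * √0.1000 ≈ 9.0000 * 0.3162 ≈ 2.8460
1 * SEM ≈ 2.8460
Lower bound: 41 − 2.8460 = 38.1540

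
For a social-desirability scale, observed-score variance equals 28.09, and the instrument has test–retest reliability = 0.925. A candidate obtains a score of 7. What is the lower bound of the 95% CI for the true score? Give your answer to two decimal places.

SD = √28.09 ≃ 5.3000
SEM = 5.3000 * √(1 − 0.9250) = 5.3000 * √0.0750 ≃ 5.3000 * 0.2739 ≃ 1.4515
Margin = 1.96 * 1.4515 ≃ 2.8449
Lower bound: 7 − 2.8449 = 4.1551

4.16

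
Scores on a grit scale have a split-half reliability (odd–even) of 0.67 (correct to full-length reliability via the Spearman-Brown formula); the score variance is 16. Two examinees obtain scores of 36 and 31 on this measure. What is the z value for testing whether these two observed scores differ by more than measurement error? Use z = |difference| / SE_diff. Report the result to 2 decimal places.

SD = √16 = 4.0000
Spearman-Brown: r = 2(0.67) / (1 + 0.67) = 1.3400 / 1.6700 ≈ 0.8024
SEM = 4.0000 * √(1 − 0.8024) = 4.0000 * √0.1976 ≈ 4.0000 * 0.4445 ≈ 1.7781
SE_diff = √2 * SEM ≈ 2.5146
z = |36 − 31| / 2.5146 = 5 / 2.5146 ≈ 1.9884

1.99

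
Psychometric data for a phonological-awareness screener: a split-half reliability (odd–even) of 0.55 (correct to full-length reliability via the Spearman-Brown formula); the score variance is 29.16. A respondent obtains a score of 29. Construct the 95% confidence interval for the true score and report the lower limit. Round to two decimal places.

SD = √29.16 = 5.4000
Full-length reliability (Spearman-Brown) = 2(0.55)/(1+0.55) ≈ 0.7097
The standard error of measurement is 5.4000·√(1 − 0.7097) ≈ 5.4000·0.5388 ≈ 2.9096.
1.96 · SEM ≈ 5.7028
Lower bound: 29 − 5.7028 = 23.2972

23.30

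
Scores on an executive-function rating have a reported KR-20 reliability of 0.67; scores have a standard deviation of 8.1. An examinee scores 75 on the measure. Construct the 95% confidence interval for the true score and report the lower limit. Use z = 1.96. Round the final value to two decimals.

SEM = 8.100 · √(1 − 0.670) = 8.100 · √0.330 ≈ 8.100 · 0.574 ≈ 4.653
Half-width = 1.96·4.653 ≈ 9.120
Lower limit = 75 − 9.120 ≈ 65.880

65.88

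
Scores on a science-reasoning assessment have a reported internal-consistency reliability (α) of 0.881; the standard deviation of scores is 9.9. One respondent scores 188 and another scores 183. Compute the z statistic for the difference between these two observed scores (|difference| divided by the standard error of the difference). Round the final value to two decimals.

1.04

The standard error of measurement is 9.900·√(1 − 0.881) ≈ 9.900·0.345 ≈ 3.415.
SE_diff = √2 · SEM ≈ 4.830
z = 5 / 4.830 ≈ 1.035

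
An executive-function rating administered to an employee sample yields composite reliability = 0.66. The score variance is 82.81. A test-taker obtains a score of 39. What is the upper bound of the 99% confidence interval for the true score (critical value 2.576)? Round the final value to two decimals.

σ = 82.81^(1/2) = 9.10000
SEM = 9.10000×√(1 − 0.66000) ≈ 5.30617
2.576 × SEM ≈ 13.66868
Upper limit = 39 + 13.66868 ≈ 52.66868

52.67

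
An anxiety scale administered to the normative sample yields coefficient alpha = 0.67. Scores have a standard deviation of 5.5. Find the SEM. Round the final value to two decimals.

3.16

SEM = 5.50000 * √(1 − 0.67000) = 5.50000 * √0.33000 ≈ 5.50000 * 0.57446 ≈ 3.15951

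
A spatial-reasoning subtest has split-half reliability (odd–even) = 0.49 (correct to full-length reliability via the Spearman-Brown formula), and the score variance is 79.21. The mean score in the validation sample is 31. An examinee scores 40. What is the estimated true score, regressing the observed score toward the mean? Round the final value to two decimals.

Full-length reliability (Spearman-Brown) = 2(0.49)/(1+0.49) ≃ 0.6577
Estimated true score = 0.6577*40 + (1 − 0.6577)*31 ≃ 36.9195

36.92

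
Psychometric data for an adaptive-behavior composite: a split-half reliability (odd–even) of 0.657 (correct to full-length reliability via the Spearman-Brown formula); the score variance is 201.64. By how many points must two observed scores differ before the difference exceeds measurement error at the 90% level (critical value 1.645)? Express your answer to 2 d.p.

15.03

SD = √201.64 = 14.200
Full-length reliability (Spearman-Brown) = 2(0.657)/(1+0.657) ≈ 0.793
SEM = 14.200 * √(1 − 0.793) = 14.200 * √0.207 ≈ 14.200 * 0.455 ≈ 6.461
SE_diff = SEM * √2 ≈ 6.461 * 1.414 ≈ 9.137
Minimum reliable difference = 1.645 * SE_diff ≈ 1.645 * 9.137 ≈ 15.030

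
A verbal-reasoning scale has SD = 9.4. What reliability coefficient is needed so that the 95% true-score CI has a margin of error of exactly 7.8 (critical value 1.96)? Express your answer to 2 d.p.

SEM needed = half-width / z = 7.8/1.96 ≈ 3.97959
Required reliability = 1 − (SEM/SD)² = 1 − 0.17923 ≈ 0.82077

0.82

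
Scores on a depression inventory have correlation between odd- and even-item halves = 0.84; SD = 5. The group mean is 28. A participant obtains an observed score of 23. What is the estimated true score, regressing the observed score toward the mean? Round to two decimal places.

23.43

r_full = 2·0.84 / (1 + 0.84) ≃ 0.9130
T̂ = 0.9130(23) + 0.0870(28) ≃ 23.4348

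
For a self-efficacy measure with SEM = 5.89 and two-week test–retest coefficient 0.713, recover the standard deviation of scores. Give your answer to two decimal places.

10.99

SD = SEM / √(1 − r) = 5.89 / √0.287 ≃ 5.89 / 0.536 ≃ 10.994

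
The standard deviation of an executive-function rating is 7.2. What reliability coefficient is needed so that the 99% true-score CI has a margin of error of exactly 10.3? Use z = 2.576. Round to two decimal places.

SEM needed = half-width / z = 10.3/2.576 ≈ 3.998
r = 1 − (SEM / SD)² = 1 − (3.998 / 7.2)² ≈ 1 − 0.308 ≈ 0.692

0.69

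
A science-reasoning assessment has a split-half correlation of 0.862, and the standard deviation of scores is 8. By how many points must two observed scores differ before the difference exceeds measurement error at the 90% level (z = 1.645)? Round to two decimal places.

Spearman-Brown: r = 2(0.862) / (1 + 0.862) = 1.7240 / 1.8620 ≈ 0.9259
SEM = 8.0000×√(1 − 0.9259) ≈ 2.1779
SE_diff = SEM × √2 ≈ 2.1779 × 1.4142 ≈ 3.0800
Smallest detectable difference = 1.645×3.0800 ≈ 5.0666

5.07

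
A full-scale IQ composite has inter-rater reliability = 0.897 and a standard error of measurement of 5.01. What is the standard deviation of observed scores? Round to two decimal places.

σ = SEM·(1 − r)^(−1/2) ≃ 5.01*3.11588 ≃ 15.61058

15.61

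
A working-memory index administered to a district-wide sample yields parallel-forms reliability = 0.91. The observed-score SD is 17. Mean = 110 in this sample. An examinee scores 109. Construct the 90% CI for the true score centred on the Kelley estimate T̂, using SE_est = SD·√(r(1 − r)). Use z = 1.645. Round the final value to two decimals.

[101.09, 117.09]

T̂ = r·X + (1 − r)·M = 0.9100*109 + 0.0900*110 = 99.1900 + 9.9000 ≈ 109.0900
SE_est = SD * √(r(1 − r)) = 17.0000 * √0.0819 ≈ 17.0000 * 0.2862 ≈ 4.8651
90% CI: 109.0900 ± 8.0031 ≈ (101.0869, 117.0931)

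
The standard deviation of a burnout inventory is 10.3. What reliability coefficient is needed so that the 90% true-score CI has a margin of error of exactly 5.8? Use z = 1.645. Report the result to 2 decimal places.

0.88

SEM needed = half-width / z = 5.8/1.645 ≃ 3.526
Required reliability = 1 − (SEM/SD)² = 1 − 0.117 ≃ 0.883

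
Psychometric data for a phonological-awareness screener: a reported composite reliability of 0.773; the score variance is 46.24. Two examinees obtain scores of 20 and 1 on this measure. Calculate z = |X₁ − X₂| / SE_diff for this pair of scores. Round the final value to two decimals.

SD = √46.24 = 6.800
The standard error of measurement is 6.800*√(1 − 0.773) ≈ 6.800*0.476 ≈ 3.240.
Standard error of the difference = 3.240·√2 ≈ 4.582
z = 19 / 4.582 ≈ 4.147

4.15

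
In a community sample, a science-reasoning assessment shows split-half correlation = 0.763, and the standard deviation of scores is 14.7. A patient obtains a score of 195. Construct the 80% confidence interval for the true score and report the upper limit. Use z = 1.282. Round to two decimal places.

Full-length reliability (Spearman-Brown) = 2(0.763)/(1+0.763) ≈ 0.8656
The standard error of measurement is 14.7000×√(1 − 0.8656) ≈ 14.7000×0.3666 ≈ 5.3897.
Half-width = 1.282×5.3897 ≈ 6.9096
Upper bound: 195 + 6.9096 = 201.9096

201.91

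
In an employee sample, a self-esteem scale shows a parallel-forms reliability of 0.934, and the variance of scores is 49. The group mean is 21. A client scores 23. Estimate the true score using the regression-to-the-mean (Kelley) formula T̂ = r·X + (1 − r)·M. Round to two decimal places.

T̂ = r·X + (1 − r)·M = 0.934·23 + 0.066·21 = 21.482 + 1.386 ≈ 22.868

22.87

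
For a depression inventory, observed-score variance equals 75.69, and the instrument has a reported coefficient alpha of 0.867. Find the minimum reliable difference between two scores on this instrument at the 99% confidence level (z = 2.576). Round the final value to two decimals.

σ = 75.69^(1/2) = 8.70000
SEM = 8.70000 * √(1 − 0.86700) = 8.70000 * √0.13300 ≃ 8.70000 * 0.36469 ≃ 3.17282
SE_diff = √2 * SEM ≃ 4.48704
Minimum reliable difference = 2.576 * SE_diff ≃ 2.576 * 4.48704 ≃ 11.55862

11.56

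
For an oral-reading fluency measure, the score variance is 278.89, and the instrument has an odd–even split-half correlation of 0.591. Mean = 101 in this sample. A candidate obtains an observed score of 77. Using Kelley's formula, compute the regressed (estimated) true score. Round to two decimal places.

83.17

Full-length reliability (Spearman-Brown) = 2(0.591)/(1+0.591) ≈ 0.7429
T̂ = r·X + (1 − r)·M = 0.7429×77 + 0.2571×101 ≈ 57.2055 + 25.9642 ≈ 83.1697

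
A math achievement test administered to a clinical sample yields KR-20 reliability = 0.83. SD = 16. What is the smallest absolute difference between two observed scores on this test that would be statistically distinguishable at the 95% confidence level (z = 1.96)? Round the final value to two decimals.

18.29

SEM = 16.000 · √(1 − 0.830) = 16.000 · √0.170 ≃ 16.000 · 0.412 ≃ 6.597
SE_diff = SEM · √2 ≃ 6.597 · 1.414 ≃ 9.330
Smallest detectable difference = 1.96·9.330 ≃ 18.286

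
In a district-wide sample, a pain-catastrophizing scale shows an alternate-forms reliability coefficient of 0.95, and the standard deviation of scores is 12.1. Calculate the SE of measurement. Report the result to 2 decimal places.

The standard error of measurement is 12.100×√(1 − 0.950) ≈ 12.100×0.224 ≈ 2.706.

2.71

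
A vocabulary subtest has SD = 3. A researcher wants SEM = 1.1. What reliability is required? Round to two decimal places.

r = 1 − (1.100/3)² ≈ 1 − 0.134 ≈ 0.866

0.87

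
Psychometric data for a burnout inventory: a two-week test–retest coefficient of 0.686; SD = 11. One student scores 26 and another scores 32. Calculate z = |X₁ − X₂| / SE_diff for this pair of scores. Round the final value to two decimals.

The standard error of measurement is 11.00000·√(1 − 0.68600) ≃ 11.00000·0.56036 ≃ 6.16393.
SE_diff = SEM · √2 ≃ 6.16393 · 1.41421 ≃ 8.71711
z = 6 / 8.71711 ≃ 0.68830

0.69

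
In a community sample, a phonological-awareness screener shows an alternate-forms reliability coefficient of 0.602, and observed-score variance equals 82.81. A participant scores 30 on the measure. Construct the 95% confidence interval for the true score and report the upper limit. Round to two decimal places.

41.25

σ = 82.81^(1/2) = 9.1000
SEM = 9.1000 × √(1 − 0.6020) = 9.1000 × √0.3980 ≃ 9.1000 × 0.6309 ≃ 5.7409
Margin = 1.96 × 5.7409 ≃ 11.2522
Upper bound: 30 + 11.2522 = 41.2522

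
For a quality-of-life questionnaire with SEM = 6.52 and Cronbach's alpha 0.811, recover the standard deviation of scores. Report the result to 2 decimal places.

SD = SEM / √(1 − r) = 6.52 / √0.189 ≈ 6.52 / 0.435 ≈ 14.997

15.00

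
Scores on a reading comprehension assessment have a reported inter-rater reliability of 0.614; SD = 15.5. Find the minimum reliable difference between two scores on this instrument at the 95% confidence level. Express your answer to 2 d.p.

26.69

SEM = 15.500 * √(1 − 0.614) = 15.500 * √0.386 ≈ 15.500 * 0.621 ≈ 9.630
Standard error of the difference = 9.630·√2 ≈ 13.619
Minimum reliable difference = 1.96 * SE_diff ≈ 1.96 * 13.619 ≈ 26.693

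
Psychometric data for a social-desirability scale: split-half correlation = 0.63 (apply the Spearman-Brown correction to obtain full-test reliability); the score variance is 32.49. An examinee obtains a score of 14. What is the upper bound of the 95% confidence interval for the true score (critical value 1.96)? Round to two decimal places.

19.32

σ = 32.49^(1/2) = 5.7000
Full-length reliability (Spearman-Brown) = 2(0.63)/(1+0.63) ≈ 0.7730
SEM = 5.7000 * √(1 − 0.7730) = 5.7000 * √0.2270 ≈ 5.7000 * 0.4764 ≈ 2.7157
Half-width = 1.96*2.7157 ≈ 5.3228
Upper limit = 14 + 5.3228 ≈ 19.3228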